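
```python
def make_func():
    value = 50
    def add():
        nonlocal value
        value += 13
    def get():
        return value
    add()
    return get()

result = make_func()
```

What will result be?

Step 1: value = 50. add() modifies it via nonlocal, get() reads it.
Step 2: add() makes value = 50 + 13 = 63.
Step 3: get() returns 63. result = 63

The answer is 63.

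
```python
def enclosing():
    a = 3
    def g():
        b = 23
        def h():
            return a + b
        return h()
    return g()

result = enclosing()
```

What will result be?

Step 1: enclosing() defines a = 3. g() defines b = 23.
Step 2: h() accesses both from enclosing scopes: a = 3, b = 23.
Step 3: result = 3 + 23 = 26

The answer is 26.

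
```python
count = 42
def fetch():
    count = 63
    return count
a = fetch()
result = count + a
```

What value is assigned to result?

Step 1: Global count = 42. fetch() returns local count = 63.
Step 2: a = 63. Global count still = 42.
Step 3: result = 42 + 63 = 105

The answer is 105.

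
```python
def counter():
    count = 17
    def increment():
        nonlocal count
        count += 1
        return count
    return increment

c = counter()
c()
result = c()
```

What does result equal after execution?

Step 1: counter() creates closure with count = 17.
Step 2: Each c() call increments count via nonlocal. After 2 calls: 17 + 2 = 19.
Step 3: result = 19

The answer is 19.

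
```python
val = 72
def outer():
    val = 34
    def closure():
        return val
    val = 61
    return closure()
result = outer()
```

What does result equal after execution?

Step 1: outer() sets val = 34, then later val = 61.
Step 2: closure() is called after val is reassigned to 61. Closures capture variables by reference, not by value.
Step 3: result = 61

The answer is 61.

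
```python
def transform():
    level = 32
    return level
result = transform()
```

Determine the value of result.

Step 1: transform() defines level = 32 in its local scope.
Step 2: return level finds the local variable level = 32.
Step 3: result = 32

The answer is 32.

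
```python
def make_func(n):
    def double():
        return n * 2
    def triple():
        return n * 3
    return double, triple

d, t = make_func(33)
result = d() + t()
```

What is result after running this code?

Step 1: Both closures capture the same n = 33.
Step 2: d() = 33 * 2 = 66, t() = 33 * 3 = 99.
Step 3: result = 66 + 99 = 165

The answer is 165.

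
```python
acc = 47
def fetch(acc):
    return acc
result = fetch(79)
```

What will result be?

Step 1: Global acc = 47.
Step 2: fetch(79) takes parameter acc = 79, which shadows the global.
Step 3: result = 79

The answer is 79.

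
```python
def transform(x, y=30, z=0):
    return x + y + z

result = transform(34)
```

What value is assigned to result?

Step 1: transform(34) uses defaults y = 30, z = 0.
Step 2: Returns 34 + 30 + 0 = 64.
Step 3: result = 64

The answer is 64.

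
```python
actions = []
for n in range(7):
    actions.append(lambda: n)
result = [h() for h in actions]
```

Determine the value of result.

Step 1: All 7 lambdas share the same variable n.
Step 2: After the loop, n = 6.
Step 3: Each call returns 6. result = [6, 6, 6, 6, 6, 6, 6]

The answer is [6, 6, 6, 6, 6, 6, 6].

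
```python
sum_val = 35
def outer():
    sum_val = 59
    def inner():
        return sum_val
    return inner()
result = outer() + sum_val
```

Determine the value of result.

Step 1: Global sum_val = 35. outer() shadows with sum_val = 59.
Step 2: inner() returns enclosing sum_val = 59. outer() = 59.
Step 3: result = 59 + global sum_val (35) = 94

The answer is 94.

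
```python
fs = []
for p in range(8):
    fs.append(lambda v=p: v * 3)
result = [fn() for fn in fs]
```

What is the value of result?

Step 1: Default arg v=p captures p at each iteration.
Step 2: fs[k] has v defaulting to k, returns k * 3.
Step 3: result = [0, 3, 6, 9, 12, 15, 18, 21]

The answer is [0, 3, 6, 9, 12, 15, 18, 21].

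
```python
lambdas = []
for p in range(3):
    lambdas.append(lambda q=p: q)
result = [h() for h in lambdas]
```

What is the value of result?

Step 1: Default arg q=p captures p at each iteration.
Step 2: Each lambda has its own default: 0, 1, ..., 2.
Step 3: result = [0, 1, 2]

The answer is [0, 1, 2].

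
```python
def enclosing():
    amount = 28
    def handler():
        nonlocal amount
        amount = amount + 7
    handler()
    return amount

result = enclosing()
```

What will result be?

Step 1: enclosing() sets amount = 28.
Step 2: handler() uses nonlocal to modify amount in enclosing's scope: amount = 28 + 7 = 35.
Step 3: enclosing() returns the modified amount = 35

The answer is 35.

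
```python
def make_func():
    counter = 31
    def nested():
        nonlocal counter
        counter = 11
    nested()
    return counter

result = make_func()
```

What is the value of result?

Step 1: make_func() sets counter = 31.
Step 2: nested() uses nonlocal to reassign counter = 11.
Step 3: result = 11

The answer is 11.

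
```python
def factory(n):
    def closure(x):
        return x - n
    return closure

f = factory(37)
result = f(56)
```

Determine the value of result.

Step 1: factory(37) creates a closure capturing n = 37.
Step 2: f(56) computes 56 - 37 = 19.
Step 3: result = 19

The answer is 19.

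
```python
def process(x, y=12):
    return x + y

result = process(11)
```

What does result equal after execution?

Step 1: process(11) uses default y = 12.
Step 2: Returns 11 + 12 = 23.
Step 3: result = 23

The answer is 23.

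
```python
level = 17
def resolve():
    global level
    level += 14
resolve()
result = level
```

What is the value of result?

Step 1: level = 17 globally.
Step 2: resolve() modifies global level: level += 14 = 31.
Step 3: result = 31

The answer is 31.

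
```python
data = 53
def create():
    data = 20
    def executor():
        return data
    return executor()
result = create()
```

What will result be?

Step 1: data = 53 globally, but create() defines data = 20 locally.
Step 2: executor() looks up data. Not in local scope, so checks enclosing scope (create) and finds data = 20.
Step 3: result = 20

The answer is 20.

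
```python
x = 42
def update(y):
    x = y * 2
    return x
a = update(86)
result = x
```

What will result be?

Step 1: Global x = 42.
Step 2: update(86) creates local x = 86 * 2 = 172.
Step 3: Global x unchanged because no global keyword. result = 42

The answer is 42.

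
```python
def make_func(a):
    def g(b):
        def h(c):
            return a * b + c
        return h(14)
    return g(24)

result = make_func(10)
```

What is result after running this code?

Step 1: a = 10, b = 24, c = 14.
Step 2: h() computes a * b + c = 10 * 24 + 14 = 254.
Step 3: result = 254

The answer is 254.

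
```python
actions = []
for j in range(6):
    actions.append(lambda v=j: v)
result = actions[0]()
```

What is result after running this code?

Step 1: Default argument v=j captures j's value at each iteration.
Step 2: actions[0] captured v = 0 when j was 0.
Step 3: result = 0

The answer is 0.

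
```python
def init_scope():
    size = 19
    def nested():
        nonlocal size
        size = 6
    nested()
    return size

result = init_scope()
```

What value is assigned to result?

Step 1: init_scope() sets size = 19.
Step 2: nested() uses nonlocal to reassign size = 6.
Step 3: result = 6

The answer is 6.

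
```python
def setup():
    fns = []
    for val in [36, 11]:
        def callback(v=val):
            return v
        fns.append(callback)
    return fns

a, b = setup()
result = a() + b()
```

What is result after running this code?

Step 1: Default argument v=val captures val at each iteration.
Step 2: a() returns 36 (captured at first iteration), b() returns 11 (captured at second).
Step 3: result = 36 + 11 = 47

The answer is 47.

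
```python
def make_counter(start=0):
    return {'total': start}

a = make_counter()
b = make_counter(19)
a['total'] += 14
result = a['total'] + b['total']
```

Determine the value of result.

Step 1: make_counter() returns a new dict each call (immutable default 0).
Step 2: a = {'total': 0}, b = {'total': 19}.
Step 3: a['total'] += 14 = 14. result = 14 + 19 = 33

The answer is 33.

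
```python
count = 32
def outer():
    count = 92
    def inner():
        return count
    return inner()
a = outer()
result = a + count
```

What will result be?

Step 1: outer() has local count = 92. inner() reads from enclosing.
Step 2: outer() returns 92. Global count = 32 unchanged.
Step 3: result = 92 + 32 = 124

The answer is 124.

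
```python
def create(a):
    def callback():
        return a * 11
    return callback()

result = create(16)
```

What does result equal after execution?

Step 1: create(16) binds parameter a = 16.
Step 2: callback() accesses a = 16 from enclosing scope.
Step 3: result = 16 * 11 = 176

The answer is 176.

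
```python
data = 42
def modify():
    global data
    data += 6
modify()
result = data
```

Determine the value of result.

Step 1: data = 42 globally.
Step 2: modify() modifies global data: data += 6 = 48.
Step 3: result = 48

The answer is 48.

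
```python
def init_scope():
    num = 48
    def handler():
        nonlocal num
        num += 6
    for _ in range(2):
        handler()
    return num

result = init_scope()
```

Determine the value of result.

Step 1: num = 48.
Step 2: handler() is called 2 times in a loop, each adding 6 via nonlocal.
Step 3: num = 48 + 6 * 2 = 60

The answer is 60.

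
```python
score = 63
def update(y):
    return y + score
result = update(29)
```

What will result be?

Step 1: score = 63 is defined globally.
Step 2: update(29) uses parameter y = 29 and looks up score from global scope = 63.
Step 3: result = 29 + 63 = 92

The answer is 92.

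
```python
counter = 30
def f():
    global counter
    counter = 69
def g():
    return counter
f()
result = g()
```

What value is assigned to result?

Step 1: counter = 30.
Step 2: f() sets global counter = 69.
Step 3: g() reads global counter = 69. result = 69

The answer is 69.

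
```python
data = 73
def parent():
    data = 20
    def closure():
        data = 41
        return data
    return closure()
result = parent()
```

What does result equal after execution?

Step 1: Three scopes define data: global (73), parent (20), closure (41).
Step 2: closure() has its own local data = 41, which shadows both enclosing and global.
Step 3: result = 41 (local wins in LEGB)

The answer is 41.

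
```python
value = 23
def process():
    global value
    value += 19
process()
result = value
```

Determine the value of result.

Step 1: value = 23 globally.
Step 2: process() modifies global value: value += 19 = 42.
Step 3: result = 42

The answer is 42.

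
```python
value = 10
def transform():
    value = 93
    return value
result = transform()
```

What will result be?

Step 1: Global value = 10.
Step 2: transform() creates local value = 93, shadowing the global.
Step 3: Returns local value = 93. result = 93

The answer is 93.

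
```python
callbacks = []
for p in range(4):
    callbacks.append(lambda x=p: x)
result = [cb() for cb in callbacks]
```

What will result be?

Step 1: Default arg x=p captures p at each iteration.
Step 2: Each lambda has its own default: 0, 1, ..., 3.
Step 3: result = [0, 1, 2, 3]

The answer is [0, 1, 2, 3].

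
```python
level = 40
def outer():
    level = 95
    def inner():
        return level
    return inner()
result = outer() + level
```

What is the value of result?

Step 1: Global level = 40. outer() shadows with level = 95.
Step 2: inner() returns enclosing level = 95. outer() = 95.
Step 3: result = 95 + global level (40) = 135

The answer is 135.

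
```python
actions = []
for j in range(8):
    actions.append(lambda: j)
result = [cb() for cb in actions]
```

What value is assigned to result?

Step 1: All 8 lambdas share the same variable j.
Step 2: After the loop, j = 7.
Step 3: Each call returns 7. result = [7, 7, 7, 7, 7, 7, 7, 7]

The answer is [7, 7, 7, 7, 7, 7, 7, 7].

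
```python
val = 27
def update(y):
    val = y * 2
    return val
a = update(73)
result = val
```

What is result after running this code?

Step 1: Global val = 27.
Step 2: update(73) creates local val = 73 * 2 = 146.
Step 3: Global val unchanged because no global keyword. result = 27

The answer is 27.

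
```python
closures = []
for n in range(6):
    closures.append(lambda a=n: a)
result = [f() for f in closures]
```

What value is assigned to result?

Step 1: Default arg a=n captures n at each iteration.
Step 2: Each lambda has its own default: 0, 1, ..., 5.
Step 3: result = [0, 1, 2, 3, 4, 5]

The answer is [0, 1, 2, 3, 4, 5].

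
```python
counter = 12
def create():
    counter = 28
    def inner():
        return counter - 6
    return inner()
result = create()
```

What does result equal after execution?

Step 1: create() shadows global counter with counter = 28.
Step 2: inner() finds counter = 28 in enclosing scope, computes 28 - 6 = 22.
Step 3: result = 22

The answer is 22.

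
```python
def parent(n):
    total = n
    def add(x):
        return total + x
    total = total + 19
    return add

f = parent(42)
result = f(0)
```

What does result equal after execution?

Step 1: parent(42) sets total = 42, then total = 42 + 19 = 61.
Step 2: Closures capture by reference, so add sees total = 61.
Step 3: f(0) returns 61 + 0 = 61

The answer is 61.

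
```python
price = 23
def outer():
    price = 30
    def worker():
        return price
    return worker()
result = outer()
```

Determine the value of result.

Step 1: price = 23 globally, but outer() defines price = 30 locally.
Step 2: worker() looks up price. Not in local scope, so checks enclosing scope (outer) and finds price = 30.
Step 3: result = 30

The answer is 30.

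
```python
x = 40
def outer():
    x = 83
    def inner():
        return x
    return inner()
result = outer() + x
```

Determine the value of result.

Step 1: Global x = 40. outer() shadows with x = 83.
Step 2: inner() returns enclosing x = 83. outer() = 83.
Step 3: result = 83 + global x (40) = 123

The answer is 123.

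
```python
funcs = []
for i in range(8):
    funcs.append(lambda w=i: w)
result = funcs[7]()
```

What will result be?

Step 1: Default argument w=i captures i's value at each iteration.
Step 2: funcs[7] captured w = 7 when i was 7.
Step 3: result = 7

The answer is 7.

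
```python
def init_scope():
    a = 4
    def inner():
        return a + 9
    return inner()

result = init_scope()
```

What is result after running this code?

Step 1: init_scope() defines a = 4.
Step 2: inner() reads a = 4 from enclosing scope, returns 4 + 9 = 13.
Step 3: result = 13

The answer is 13.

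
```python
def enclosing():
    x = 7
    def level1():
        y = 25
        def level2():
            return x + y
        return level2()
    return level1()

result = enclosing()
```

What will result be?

Step 1: x = 7 in enclosing. y = 25 in level1.
Step 2: level2() reads x = 7 and y = 25 from enclosing scopes.
Step 3: result = 7 + 25 = 32

The answer is 32.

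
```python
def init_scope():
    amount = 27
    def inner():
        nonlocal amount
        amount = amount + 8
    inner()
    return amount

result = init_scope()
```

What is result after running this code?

Step 1: init_scope() sets amount = 27.
Step 2: inner() uses nonlocal to modify amount in init_scope's scope: amount = 27 + 8 = 35.
Step 3: init_scope() returns the modified amount = 35

The answer is 35.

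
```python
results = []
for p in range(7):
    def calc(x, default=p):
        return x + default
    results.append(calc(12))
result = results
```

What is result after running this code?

Step 1: Default argument default=p is evaluated at function definition time.
Step 2: Each iteration creates calc with default = current p value.
Step 3: calc(12) returns 12 + default. results = [12, 13, 14, 15, 16, 17, 18]

The answer is [12, 13, 14, 15, 16, 17, 18].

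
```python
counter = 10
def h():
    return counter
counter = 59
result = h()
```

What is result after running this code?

Step 1: counter is first set to 10, then reassigned to 59.
Step 2: h() is called after the reassignment, so it looks up the current global counter = 59.
Step 3: result = 59

The answer is 59.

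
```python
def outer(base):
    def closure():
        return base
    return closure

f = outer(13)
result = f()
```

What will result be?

Step 1: outer(13) creates closure capturing base = 13.
Step 2: f() returns the captured base = 13.
Step 3: result = 13

The answer is 13.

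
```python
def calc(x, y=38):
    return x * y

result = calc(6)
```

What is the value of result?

Step 1: calc(6) uses default y = 38.
Step 2: Returns 6 * 38 = 228.
Step 3: result = 228

The answer is 228.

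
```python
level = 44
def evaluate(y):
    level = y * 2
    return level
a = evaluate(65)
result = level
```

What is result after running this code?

Step 1: Global level = 44.
Step 2: evaluate(65) creates local level = 65 * 2 = 130.
Step 3: Global level unchanged because no global keyword. result = 44

The answer is 44.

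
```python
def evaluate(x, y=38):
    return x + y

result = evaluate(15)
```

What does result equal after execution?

Step 1: evaluate(15) uses default y = 38.
Step 2: Returns 15 + 38 = 53.
Step 3: result = 53

The answer is 53.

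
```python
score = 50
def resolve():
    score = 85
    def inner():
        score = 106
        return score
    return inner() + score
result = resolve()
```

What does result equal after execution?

Step 1: resolve() has local score = 85. inner() has local score = 106.
Step 2: inner() returns its local score = 106.
Step 3: resolve() returns 106 + its own score (85) = 191

The answer is 191.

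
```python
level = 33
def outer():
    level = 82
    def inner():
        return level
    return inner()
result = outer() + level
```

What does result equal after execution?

Step 1: Global level = 33. outer() shadows with level = 82.
Step 2: inner() returns enclosing level = 82. outer() = 82.
Step 3: result = 82 + global level (33) = 115

The answer is 115.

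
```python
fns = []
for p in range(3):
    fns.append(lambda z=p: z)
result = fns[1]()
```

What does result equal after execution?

Step 1: Default argument z=p captures p's value at each iteration.
Step 2: fns[1] captured z = 1 when p was 1.
Step 3: result = 1

The answer is 1.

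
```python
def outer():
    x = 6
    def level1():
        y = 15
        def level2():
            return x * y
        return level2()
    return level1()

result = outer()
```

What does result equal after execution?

Step 1: x = 6 in outer. y = 15 in level1.
Step 2: level2() reads x = 6 and y = 15 from enclosing scopes.
Step 3: result = 6 * 15 = 90

The answer is 90.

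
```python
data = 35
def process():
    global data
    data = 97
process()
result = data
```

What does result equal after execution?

Step 1: data = 35 globally.
Step 2: process() declares global data and sets it to 97.
Step 3: After process(), global data = 97. result = 97

The answer is 97.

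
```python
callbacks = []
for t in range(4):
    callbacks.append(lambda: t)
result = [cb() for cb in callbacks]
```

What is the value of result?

Step 1: All 4 lambdas share the same variable t.
Step 2: After the loop, t = 3.
Step 3: Each call returns 3. result = [3, 3, 3, 3]

The answer is [3, 3, 3, 3].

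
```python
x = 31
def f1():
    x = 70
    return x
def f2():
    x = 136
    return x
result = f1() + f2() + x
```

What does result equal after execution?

Step 1: Each function shadows global x with its own local.
Step 2: f1() returns 70, f2() returns 136.
Step 3: Global x = 31 is unchanged. result = 70 + 136 + 31 = 237

The answer is 237.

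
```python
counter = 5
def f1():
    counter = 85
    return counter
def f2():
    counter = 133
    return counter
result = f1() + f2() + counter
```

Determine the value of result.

Step 1: Each function shadows global counter with its own local.
Step 2: f1() returns 85, f2() returns 133.
Step 3: Global counter = 5 is unchanged. result = 85 + 133 + 5 = 223

The answer is 223.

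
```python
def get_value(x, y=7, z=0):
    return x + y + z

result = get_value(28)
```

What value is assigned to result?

Step 1: get_value(28) uses defaults y = 7, z = 0.
Step 2: Returns 28 + 7 + 0 = 35.
Step 3: result = 35

The answer is 35.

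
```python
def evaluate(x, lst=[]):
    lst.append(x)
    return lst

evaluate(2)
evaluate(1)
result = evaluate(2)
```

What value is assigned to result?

Step 1: Mutable default argument gotcha! The list [] is created once.
Step 2: Each call appends to the SAME list: [2], [2, 1], [2, 1, 2].
Step 3: result = [2, 1, 2]

The answer is [2, 1, 2].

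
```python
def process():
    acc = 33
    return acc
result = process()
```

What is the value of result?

Step 1: process() defines acc = 33 in its local scope.
Step 2: return acc finds the local variable acc = 33.
Step 3: result = 33

The answer is 33.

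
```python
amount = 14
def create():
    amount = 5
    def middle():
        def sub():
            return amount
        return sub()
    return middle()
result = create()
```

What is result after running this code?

Step 1: create() defines amount = 5. middle() and sub() have no local amount.
Step 2: sub() checks local (none), enclosing middle() (none), enclosing create() and finds amount = 5.
Step 3: result = 5

The answer is 5.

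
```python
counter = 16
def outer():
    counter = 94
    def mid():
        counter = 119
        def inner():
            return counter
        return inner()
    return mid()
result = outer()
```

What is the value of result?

Step 1: Three levels of shadowing: global 16, outer 94, mid 119.
Step 2: inner() finds counter = 119 in enclosing mid() scope.
Step 3: result = 119

The answer is 119.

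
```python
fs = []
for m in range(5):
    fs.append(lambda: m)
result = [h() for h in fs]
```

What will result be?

Step 1: All 5 lambdas share the same variable m.
Step 2: After the loop, m = 4.
Step 3: Each call returns 4. result = [4, 4, 4, 4, 4]

The answer is [4, 4, 4, 4, 4].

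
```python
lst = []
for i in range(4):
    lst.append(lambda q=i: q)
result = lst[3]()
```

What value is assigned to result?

Step 1: Default argument q=i captures i's value at each iteration.
Step 2: lst[3] captured q = 3 when i was 3.
Step 3: result = 3

The answer is 3.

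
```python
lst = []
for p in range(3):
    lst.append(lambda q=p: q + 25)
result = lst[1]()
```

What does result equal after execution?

Step 1: Default argument q=p captures p's value at definition time.
Step 2: lst[1] was defined when p = 1, so q defaults to 1.
Step 3: result = 1 + 25 = 26 (default arg fixes the late binding issue)

The answer is 26.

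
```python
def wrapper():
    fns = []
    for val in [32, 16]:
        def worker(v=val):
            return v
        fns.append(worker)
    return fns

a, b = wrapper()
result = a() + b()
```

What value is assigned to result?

Step 1: Default argument v=val captures val at each iteration.
Step 2: a() returns 32 (captured at first iteration), b() returns 16 (captured at second).
Step 3: result = 32 + 16 = 48

The answer is 48.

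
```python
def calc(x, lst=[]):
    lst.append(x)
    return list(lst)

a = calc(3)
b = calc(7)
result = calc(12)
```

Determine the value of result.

Step 1: Default list is shared. list() creates copies for return values.
Step 2: Internal list grows: [3] -> [3, 7] -> [3, 7, 12].
Step 3: result = [3, 7, 12]

The answer is [3, 7, 12].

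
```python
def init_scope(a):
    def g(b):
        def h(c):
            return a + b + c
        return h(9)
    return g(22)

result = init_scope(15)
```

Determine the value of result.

Step 1: a = 15, b = 22, c = 9 across three nested scopes.
Step 2: h() accesses all three via LEGB rule.
Step 3: result = 15 + 22 + 9 = 46

The answer is 46.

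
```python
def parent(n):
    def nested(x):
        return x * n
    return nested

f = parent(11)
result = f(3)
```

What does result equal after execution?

Step 1: parent(11) creates a closure capturing n = 11.
Step 2: f(3) computes 3 * 11 = 33.
Step 3: result = 33

The answer is 33.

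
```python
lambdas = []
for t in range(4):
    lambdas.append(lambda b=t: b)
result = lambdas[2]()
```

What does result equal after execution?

Step 1: Default argument b=t captures t's value at each iteration.
Step 2: lambdas[2] captured b = 2 when t was 2.
Step 3: result = 2

The answer is 2.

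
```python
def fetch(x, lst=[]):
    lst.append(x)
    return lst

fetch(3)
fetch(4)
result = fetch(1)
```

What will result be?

Step 1: Mutable default argument gotcha! The list [] is created once.
Step 2: Each call appends to the SAME list: [3], [3, 4], [3, 4, 1].
Step 3: result = [3, 4, 1]

The answer is [3, 4, 1].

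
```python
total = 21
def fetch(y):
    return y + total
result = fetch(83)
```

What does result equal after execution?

Step 1: total = 21 is defined globally.
Step 2: fetch(83) uses parameter y = 83 and looks up total from global scope = 21.
Step 3: result = 83 + 21 = 104

The answer is 104.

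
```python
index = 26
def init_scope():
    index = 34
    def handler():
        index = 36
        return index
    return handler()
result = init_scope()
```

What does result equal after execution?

Step 1: Three scopes define index: global (26), init_scope (34), handler (36).
Step 2: handler() has its own local index = 36, which shadows both enclosing and global.
Step 3: result = 36 (local wins in LEGB)

The answer is 36.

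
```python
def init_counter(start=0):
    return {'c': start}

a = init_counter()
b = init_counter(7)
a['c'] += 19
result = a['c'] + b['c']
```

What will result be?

Step 1: init_counter() returns a new dict each call (immutable default 0).
Step 2: a = {'c': 0}, b = {'c': 7}.
Step 3: a['c'] += 19 = 19. result = 19 + 7 = 26

The answer is 26.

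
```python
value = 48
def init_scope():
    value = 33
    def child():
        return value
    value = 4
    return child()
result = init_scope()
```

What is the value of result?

Step 1: init_scope() sets value = 33, then later value = 4.
Step 2: child() is called after value is reassigned to 4. Closures capture variables by reference, not by value.
Step 3: result = 4

The answer is 4.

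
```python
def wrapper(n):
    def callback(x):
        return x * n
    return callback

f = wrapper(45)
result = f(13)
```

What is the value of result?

Step 1: wrapper(45) creates a closure capturing n = 45.
Step 2: f(13) computes 13 * 45 = 585.
Step 3: result = 585

The answer is 585.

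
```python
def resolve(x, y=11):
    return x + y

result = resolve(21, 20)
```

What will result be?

Step 1: resolve(21, 20) overrides default y with 20.
Step 2: Returns 21 + 20 = 41.
Step 3: result = 41

The answer is 41.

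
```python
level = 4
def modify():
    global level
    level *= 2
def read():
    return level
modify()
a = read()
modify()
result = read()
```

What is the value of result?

Step 1: level = 4.
Step 2: First modify(): level = 4 * 2 = 8.
Step 3: Second modify(): level = 8 * 2 = 16.
Step 4: read() returns 16

The answer is 16.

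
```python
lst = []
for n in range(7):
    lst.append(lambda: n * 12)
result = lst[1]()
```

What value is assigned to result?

Step 1: All lambdas reference the same variable n (late binding).
Step 2: After the loop, n = 6. Every lambda returns n * 12.
Step 3: lst[1]() = 6 * 12 = 72

The answer is 72.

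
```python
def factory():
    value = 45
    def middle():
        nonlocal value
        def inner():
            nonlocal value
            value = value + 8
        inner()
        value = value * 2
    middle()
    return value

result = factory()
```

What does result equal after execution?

Step 1: value = 45.
Step 2: inner() adds 8: value = 45 + 8 = 53.
Step 3: middle() doubles: value = 53 * 2 = 106.
Step 4: result = 106

The answer is 106.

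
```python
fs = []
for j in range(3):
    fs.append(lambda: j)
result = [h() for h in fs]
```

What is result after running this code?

Step 1: All 3 lambdas share the same variable j.
Step 2: After the loop, j = 2.
Step 3: Each call returns 2. result = [2, 2, 2]

The answer is [2, 2, 2].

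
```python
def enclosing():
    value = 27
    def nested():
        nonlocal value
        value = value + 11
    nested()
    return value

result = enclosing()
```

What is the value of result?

Step 1: enclosing() sets value = 27.
Step 2: nested() uses nonlocal to modify value in enclosing's scope: value = 27 + 11 = 38.
Step 3: enclosing() returns the modified value = 38

The answer is 38.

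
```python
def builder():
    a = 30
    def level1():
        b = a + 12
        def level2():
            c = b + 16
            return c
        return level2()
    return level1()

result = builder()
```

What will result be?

Step 1: a = 30. b = a + 12 = 42.
Step 2: c = b + 16 = 42 + 16 = 58.
Step 3: result = 58

The answer is 58.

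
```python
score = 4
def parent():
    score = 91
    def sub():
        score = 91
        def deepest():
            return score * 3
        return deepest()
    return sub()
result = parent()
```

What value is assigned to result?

Step 1: deepest() looks up score through LEGB: not local, finds score = 91 in enclosing sub().
Step 2: Returns 91 * 3 = 273.
Step 3: result = 273

The answer is 273.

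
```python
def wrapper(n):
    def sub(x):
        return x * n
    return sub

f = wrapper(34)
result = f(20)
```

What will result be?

Step 1: wrapper(34) creates a closure capturing n = 34.
Step 2: f(20) computes 20 * 34 = 680.
Step 3: result = 680

The answer is 680.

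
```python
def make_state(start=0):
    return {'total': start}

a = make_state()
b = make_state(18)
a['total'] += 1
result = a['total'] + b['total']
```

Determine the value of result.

Step 1: make_state() returns a new dict each call (immutable default 0).
Step 2: a = {'total': 0}, b = {'total': 18}.
Step 3: a['total'] += 1 = 1. result = 1 + 18 = 19

The answer is 19.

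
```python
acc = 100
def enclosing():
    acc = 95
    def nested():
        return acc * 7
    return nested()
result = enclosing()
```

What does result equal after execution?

Step 1: enclosing() shadows global acc with acc = 95.
Step 2: nested() finds acc = 95 in enclosing scope, computes 95 * 7 = 665.
Step 3: result = 665

The answer is 665.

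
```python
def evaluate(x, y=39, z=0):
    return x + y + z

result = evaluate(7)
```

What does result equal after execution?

Step 1: evaluate(7) uses defaults y = 39, z = 0.
Step 2: Returns 7 + 39 + 0 = 46.
Step 3: result = 46

The answer is 46.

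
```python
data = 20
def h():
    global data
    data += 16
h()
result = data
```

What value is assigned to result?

Step 1: data = 20 globally.
Step 2: h() modifies global data: data += 16 = 36.
Step 3: result = 36

The answer is 36.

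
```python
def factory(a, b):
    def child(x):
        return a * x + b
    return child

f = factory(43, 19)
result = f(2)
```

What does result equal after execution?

Step 1: factory(43, 19) captures a = 43, b = 19.
Step 2: f(2) computes 43 * 2 + 19 = 105.
Step 3: result = 105

The answer is 105.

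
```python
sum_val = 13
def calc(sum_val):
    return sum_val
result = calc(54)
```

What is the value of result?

Step 1: Global sum_val = 13.
Step 2: calc(54) takes parameter sum_val = 54, which shadows the global.
Step 3: result = 54

The answer is 54.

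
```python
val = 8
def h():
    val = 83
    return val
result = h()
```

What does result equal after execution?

Step 1: Global val = 8.
Step 2: h() creates local val = 83, shadowing the global.
Step 3: Returns local val = 83. result = 83

The answer is 83.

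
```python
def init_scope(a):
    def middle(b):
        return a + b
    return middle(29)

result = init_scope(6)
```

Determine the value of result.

Step 1: init_scope(6) passes a = 6.
Step 2: middle(29) has b = 29, reads a = 6 from enclosing.
Step 3: result = 6 + 29 = 35

The answer is 35.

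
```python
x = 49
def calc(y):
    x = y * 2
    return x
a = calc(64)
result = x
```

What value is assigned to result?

Step 1: Global x = 49.
Step 2: calc(64) creates local x = 64 * 2 = 128.
Step 3: Global x unchanged because no global keyword. result = 49

The answer is 49.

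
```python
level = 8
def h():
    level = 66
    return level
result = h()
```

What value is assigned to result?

Step 1: Global level = 8.
Step 2: h() creates local level = 66, shadowing the global.
Step 3: Returns local level = 66. result = 66

The answer is 66.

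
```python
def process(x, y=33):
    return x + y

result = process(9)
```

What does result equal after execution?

Step 1: process(9) uses default y = 33.
Step 2: Returns 9 + 33 = 42.
Step 3: result = 42

The answer is 42.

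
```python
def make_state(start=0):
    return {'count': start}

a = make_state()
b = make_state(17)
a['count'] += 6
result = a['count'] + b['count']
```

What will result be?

Step 1: make_state() returns a new dict each call (immutable default 0).
Step 2: a = {'count': 0}, b = {'count': 17}.
Step 3: a['count'] += 6 = 6. result = 6 + 17 = 23

The answer is 23.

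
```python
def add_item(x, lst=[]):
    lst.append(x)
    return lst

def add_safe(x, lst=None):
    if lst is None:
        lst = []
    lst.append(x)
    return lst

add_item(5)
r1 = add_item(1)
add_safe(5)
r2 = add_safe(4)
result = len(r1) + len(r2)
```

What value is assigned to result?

Step 1: add_item shares mutable default: after 2 calls, lst = [5, 1], len = 2.
Step 2: add_safe creates fresh list each time: r2 = [4], len = 1.
Step 3: result = 2 + 1 = 3

The answer is 3.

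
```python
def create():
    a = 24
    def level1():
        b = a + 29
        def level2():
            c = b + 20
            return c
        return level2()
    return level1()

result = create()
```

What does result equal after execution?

Step 1: a = 24. b = a + 29 = 53.
Step 2: c = b + 20 = 53 + 20 = 73.
Step 3: result = 73

The answer is 73.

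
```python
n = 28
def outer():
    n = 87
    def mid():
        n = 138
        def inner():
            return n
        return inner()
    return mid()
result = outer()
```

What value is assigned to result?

Step 1: Three levels of shadowing: global 28, outer 87, mid 138.
Step 2: inner() finds n = 138 in enclosing mid() scope.
Step 3: result = 138

The answer is 138.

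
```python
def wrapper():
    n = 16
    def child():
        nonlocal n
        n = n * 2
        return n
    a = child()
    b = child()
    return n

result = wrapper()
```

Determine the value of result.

Step 1: n starts at 16.
Step 2: First child(): n = 16 * 2 = 32.
Step 3: Second child(): n = 32 * 2 = 64.
Step 4: result = 64

The answer is 64.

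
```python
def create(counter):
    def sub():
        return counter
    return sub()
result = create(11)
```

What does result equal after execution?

Step 1: create(11) binds parameter counter = 11.
Step 2: sub() looks up counter in enclosing scope and finds the parameter counter = 11.
Step 3: result = 11

The answer is 11.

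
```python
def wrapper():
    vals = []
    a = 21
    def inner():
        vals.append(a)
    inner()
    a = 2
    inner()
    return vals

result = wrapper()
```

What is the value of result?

Step 1: a = 21. inner() appends current a to vals.
Step 2: First inner(): appends 21. Then a = 2.
Step 3: Second inner(): appends 2 (closure sees updated a). result = [21, 2]

The answer is [21, 2].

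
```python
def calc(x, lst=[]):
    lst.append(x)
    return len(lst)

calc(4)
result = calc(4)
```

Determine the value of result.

Step 1: Mutable default list persists between calls.
Step 2: First call: lst = [4], len = 1. Second call: lst = [4, 4], len = 2.
Step 3: result = 2

The answer is 2.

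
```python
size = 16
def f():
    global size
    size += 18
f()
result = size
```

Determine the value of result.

Step 1: size = 16 globally.
Step 2: f() modifies global size: size += 18 = 34.
Step 3: result = 34

The answer is 34.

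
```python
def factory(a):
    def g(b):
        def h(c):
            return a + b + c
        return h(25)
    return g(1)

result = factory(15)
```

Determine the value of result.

Step 1: a = 15, b = 1, c = 25 across three nested scopes.
Step 2: h() accesses all three via LEGB rule.
Step 3: result = 15 + 1 + 25 = 41

The answer is 41.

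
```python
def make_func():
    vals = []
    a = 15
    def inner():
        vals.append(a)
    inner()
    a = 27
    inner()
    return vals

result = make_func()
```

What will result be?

Step 1: a = 15. inner() appends current a to vals.
Step 2: First inner(): appends 15. Then a = 27.
Step 3: Second inner(): appends 27 (closure sees updated a). result = [15, 27]

The answer is [15, 27].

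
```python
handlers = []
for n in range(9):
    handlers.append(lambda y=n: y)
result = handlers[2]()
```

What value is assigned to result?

Step 1: Default argument y=n captures n's value at each iteration.
Step 2: handlers[2] captured y = 2 when n was 2.
Step 3: result = 2

The answer is 2.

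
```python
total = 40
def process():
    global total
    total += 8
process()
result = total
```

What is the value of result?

Step 1: total = 40 globally.
Step 2: process() modifies global total: total += 8 = 48.
Step 3: result = 48

The answer is 48.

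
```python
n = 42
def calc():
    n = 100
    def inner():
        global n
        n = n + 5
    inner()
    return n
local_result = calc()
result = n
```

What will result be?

Step 1: Global n = 42. calc() creates local n = 100.
Step 2: inner() declares global n and adds 5: global n = 42 + 5 = 47.
Step 3: calc() returns its local n = 100 (unaffected by inner).
Step 4: result = global n = 47

The answer is 47.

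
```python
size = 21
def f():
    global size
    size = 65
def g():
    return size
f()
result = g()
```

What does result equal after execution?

Step 1: size = 21.
Step 2: f() sets global size = 65.
Step 3: g() reads global size = 65. result = 65

The answer is 65.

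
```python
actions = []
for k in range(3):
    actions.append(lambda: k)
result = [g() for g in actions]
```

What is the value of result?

Step 1: All 3 lambdas share the same variable k.
Step 2: After the loop, k = 2.
Step 3: Each call returns 2. result = [2, 2, 2]

The answer is [2, 2, 2].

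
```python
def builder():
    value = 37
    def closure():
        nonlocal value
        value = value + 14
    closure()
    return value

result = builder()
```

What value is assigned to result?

Step 1: builder() sets value = 37.
Step 2: closure() uses nonlocal to modify value in builder's scope: value = 37 + 14 = 51.
Step 3: builder() returns the modified value = 51

The answer is 51.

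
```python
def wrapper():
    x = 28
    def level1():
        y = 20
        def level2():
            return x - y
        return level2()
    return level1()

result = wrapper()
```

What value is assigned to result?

Step 1: x = 28 in wrapper. y = 20 in level1.
Step 2: level2() reads x = 28 and y = 20 from enclosing scopes.
Step 3: result = 28 - 20 = 8

The answer is 8.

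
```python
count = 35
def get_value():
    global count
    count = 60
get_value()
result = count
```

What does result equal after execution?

Step 1: count = 35 globally.
Step 2: get_value() declares global count and sets it to 60.
Step 3: After get_value(), global count = 60. result = 60

The answer is 60.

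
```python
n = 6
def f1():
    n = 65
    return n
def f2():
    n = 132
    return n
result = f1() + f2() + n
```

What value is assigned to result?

Step 1: Each function shadows global n with its own local.
Step 2: f1() returns 65, f2() returns 132.
Step 3: Global n = 6 is unchanged. result = 65 + 132 + 6 = 203

The answer is 203.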